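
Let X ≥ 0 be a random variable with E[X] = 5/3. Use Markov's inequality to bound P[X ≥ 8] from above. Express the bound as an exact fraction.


μ = E[X] = 5/3, a = 8.
Markov: P[X ≥ 8] ≤ μ/a = (5/3)/8 = 5/24.
Numerically: ≈ 0.2083.
(Since a = 8 > μ = 1.6667, the bound 5/24 is < 1 and informative.)

P[X ≥ 8] ≤ 5/24 ≈ 0.2083.


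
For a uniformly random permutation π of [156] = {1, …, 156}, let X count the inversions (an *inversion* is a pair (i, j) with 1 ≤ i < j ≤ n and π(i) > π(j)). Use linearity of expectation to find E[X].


Write X = Σ X_I over the C(156, 2) = 12090 pairs i < j, with X_I the indicator of one inversion.
There are 12090 indicators.
For each fixed pair i < j, the values π(i) and π(j) are two distinct elements of {1, …, 156} in uniformly random order; by symmetry P[π(i) > π(j)] = 1/2.
By linearity: E[X] = 12090 · (1/2) = C(156, 2) · (1/2) = 12090/2 = 6045 ≈ 6045.0000.

E[X] = 6045 = 6045.0000.


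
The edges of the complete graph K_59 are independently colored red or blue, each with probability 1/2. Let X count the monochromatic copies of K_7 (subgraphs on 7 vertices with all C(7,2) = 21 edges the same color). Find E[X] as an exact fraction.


Let X = Σ_S X_S over the C(59, 7) = 341149446 subsets S of size 7, where X_S = 1 if the K_7 on S is monochromatic.
For a fixed S, the K_7 on S has C(7, 2) = 21 edges. P[all 21 edges red] = (1/2)^21, and likewise for blue, so P[monochromatic] = 2·(1/2)^21 = 2^{1 − 21} = 1/1048576.
By linearity: E[X] = C(59, 7) · 2^{1 − 21} = 341149446 · 1/1048576 = 170574723/524288.
Numerically: E[X] ≈ 325.345.

E[X] = C(59,7)·2^(1−C(7,2)) = 170574723/524288 ≈ 325.345.


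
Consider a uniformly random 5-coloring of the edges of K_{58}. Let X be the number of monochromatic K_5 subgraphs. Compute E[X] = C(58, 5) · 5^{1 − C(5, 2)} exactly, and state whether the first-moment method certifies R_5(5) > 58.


E[X] = C(58, 5) · 5^{1 − 10} = 4582116 · 5^{−9} = 4582116/1953125.
As a reduced fraction: E[X] = 4582116/1953125 ≈ 2.34604.
Is E[X] < 1? NO.
Since E[X] ≥ 1, the first-moment bound is inconclusive at n = 58; it does NOT by itself certify R_5(5) > 58.

E[X] = 4582116/1953125 ≈ 2.34604; E[X] ≥ 1; first-moment method inconclusive here.


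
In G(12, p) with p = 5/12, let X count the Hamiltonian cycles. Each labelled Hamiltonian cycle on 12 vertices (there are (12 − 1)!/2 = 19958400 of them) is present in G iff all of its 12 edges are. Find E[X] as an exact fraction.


K_12 has (12 − 1)!/2 = 19958400 labelled Hamiltonian cycles.
For each such Hamiltonian cycle H, let X_H = 1 if all 12 edges of H are present in G. Then P[X_H = 1] = p^{12} = (5/12)^{12} = 244140625/8916100448256.
By linearity: E[X] = Σ_H E[X_H] = 19958400 · p^{12} = 19958400 · 244140625/8916100448256 = 469970703125/859963392.
Numerically: E[X] ≈ 547.

E[X] = 19958400 · (5/12)^{12} = 469970703125/859963392 ≈ 547.


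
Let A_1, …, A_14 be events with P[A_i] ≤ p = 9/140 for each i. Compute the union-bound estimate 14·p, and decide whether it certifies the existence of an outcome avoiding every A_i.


Union bound: P[∪_{i=1}^{14} A_i] ≤ Σ_i P[A_i] ≤ 14·p = 14·(9/140) = 9/10.
Numerically: 9/10 ≈ 0.90000.
Is 9/10 < 1? YES.
Since P[∪ A_i] ≤ 9/10 < 1, the complement has P[∩ A_i^c] ≥ 1 − 9/10 = 1/10 > 0, so some outcome avoids every A_i.

14·p = 9/10 ≈ 0.90000; existence CERTIFIED by the union bound.


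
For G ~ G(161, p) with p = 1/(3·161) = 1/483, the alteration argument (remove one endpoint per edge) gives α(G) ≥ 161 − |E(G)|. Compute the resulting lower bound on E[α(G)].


E[|E(G)|] = C(161, 2)·p = 12880 · (1/483) = 80/3.
E[α(G)] ≥ n − E[|E(G)|] = 161 − 80/3 = 403/3.
Numerically: ≈ 134.333333.
(This is only a lower bound; the true E[α(G)] may be larger.)

E[α(G)] ≥ 403/3 ≈ 134.333333.


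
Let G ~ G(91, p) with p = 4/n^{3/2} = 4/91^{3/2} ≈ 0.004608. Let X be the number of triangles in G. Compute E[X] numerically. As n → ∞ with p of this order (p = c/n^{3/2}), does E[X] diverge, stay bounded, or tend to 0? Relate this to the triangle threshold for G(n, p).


Number of potential triangles: C(91, 3) = 121485.
Each occurs with probability p³ ≈ (0.004608)³ ≈ 9.783488e-08.
By linearity: E[X] = C(91, 3)·p³ ≈ 121485 · 9.783488e-08 ≈ 0.0119.
Since α = 3/2 > 1, p = c/n^{3/2} = o(1/n) is below the triangle threshold p ~ 1/n. Asymptotically E[X] ~ (c³/6)·n^{3(1−α)} = (4³/6)·n^{-1.5} → 0, so by Markov's inequality G has no triangles w.h.p.

E[X] ≈ 0.0119; in regime p = Θ(1/n^{3/2}) E[X] tends to 0 (below the triangle threshold p ~ 1/n).


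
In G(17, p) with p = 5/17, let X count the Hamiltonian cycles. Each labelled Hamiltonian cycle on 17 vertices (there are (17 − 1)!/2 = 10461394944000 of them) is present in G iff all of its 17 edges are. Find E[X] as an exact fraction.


K_17 has (17 − 1)!/2 = 10461394944000 labelled Hamiltonian cycles.
For each such Hamiltonian cycle H, let X_H = 1 if all 17 edges of H are present in G. Then P[X_H = 1] = p^{17} = (5/17)^{17} = 762939453125/827240261886336764177.
Summing the indicators: E[X] = Σ_H E[X_H] = 10461394944000 · p^{17} = 10461394944000 · 762939453125/827240261886336764177 = 7981410937500000000000000/827240261886336764177.
Numerically: E[X] ≈ 9648.24.

E[X] = 10461394944000 · (5/17)^{17} = 7981410937500000000000000/827240261886336764177 ≈ 9648.24.


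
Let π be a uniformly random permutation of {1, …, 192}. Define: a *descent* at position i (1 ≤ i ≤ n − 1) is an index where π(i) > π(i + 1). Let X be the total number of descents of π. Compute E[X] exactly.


Write X = Σ X_I over i = 1, …, 191, with X_I the indicator of one descent.
There are 191 indicators.
For each fixed i, the pair (π(i), π(i+1)) is a uniformly random ordered pair of distinct values from {1, …, 192}; by symmetry P[π(i) > π(i+1)] = 1/2.
By linearity: E[X] = 191 · (1/2) = (192 − 1) · (1/2) = 191/2 ≈ 95.500000.

E[X] = 191/2 = 95.500000.


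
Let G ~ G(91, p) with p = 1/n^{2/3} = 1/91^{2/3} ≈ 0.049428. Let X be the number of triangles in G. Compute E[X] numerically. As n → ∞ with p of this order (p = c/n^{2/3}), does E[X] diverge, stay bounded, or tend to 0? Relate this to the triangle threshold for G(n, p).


Number of potential triangles: C(91, 3) = 121485.
Each occurs with probability p³ ≈ (0.049428)³ ≈ 1.2075836e-04.
By linearity: E[X] = C(91, 3)·p³ ≈ 121485 · 1.2075836e-04 ≈ 14.67033.
Since α = 2/3 < 1, p = c/n^{2/3} ≫ 1/n is above the triangle threshold p ~ 1/n. Asymptotically E[X] ~ (c³/6)·n^{3(1−α)} = (1³/6)·n^{1} → ∞; triangles are abundant w.h.p.

E[X] ≈ 14.67033; in regime p = Θ(1/n^{2/3}) E[X] diverges (above the triangle threshold p ~ 1/n).


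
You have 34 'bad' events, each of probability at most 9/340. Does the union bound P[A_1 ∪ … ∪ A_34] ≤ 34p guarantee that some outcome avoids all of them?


Union bound: P[∪_{i=1}^{34} A_i] ≤ Σ_i P[A_i] ≤ 34·p = 34·(9/340) = 9/10.
Numerically: 9/10 ≈ 0.900.
Is 9/10 < 1? YES.
Since P[∪ A_i] ≤ 9/10 < 1, the complement has P[∩ A_i^c] ≥ 1 − 9/10 = 1/10 > 0, so some outcome avoids every A_i.

34·p = 9/10 ≈ 0.900; existence CERTIFIED by the union bound.


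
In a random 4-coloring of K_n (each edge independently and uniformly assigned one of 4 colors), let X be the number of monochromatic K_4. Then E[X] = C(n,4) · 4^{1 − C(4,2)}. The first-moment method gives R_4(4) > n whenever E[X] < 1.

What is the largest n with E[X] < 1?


We need C(n, 4) · 4^{1 − 6} < 1, i.e. C(n, 4) < 4^{6 − 1} = 1024.
Check values of n near the boundary:
  n = 11: C(11, 4) = 330; 330 < 1024? YES
  n = 12: C(12, 4) = 495; 495 < 1024? YES
  n = 13: C(13, 4) = 715; 715 < 1024? YES
  n = 14: C(14, 4) = 1001; 1001 < 1024? YES
  n = 15: C(15, 4) = 1365; 1365 < 1024? NO
  n = 16: C(16, 4) = 1820; 1820 < 1024? NO
  n = 17: C(17, 4) = 2380; 2380 < 1024? NO
The largest n with C(n, 4) < 1024 is n = 14 (where E[X] = 1001/1024 ≈ 0.977539). Hence R_4(4) > 14, i.e. R_4(4) ≥ 15.

Largest n = 14; hence R_4(4) > 14.


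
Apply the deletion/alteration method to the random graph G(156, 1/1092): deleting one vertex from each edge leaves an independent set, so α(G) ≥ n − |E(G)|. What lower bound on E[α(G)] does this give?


E[|E(G)|] = C(156, 2)·p = 12090 · (1/1092) = 155/14.
E[α(G)] ≥ n − E[|E(G)|] = 156 − 155/14 = 2029/14.
Numerically: ≈ 144.928571.
(This is only a lower bound; the true E[α(G)] may be larger.)

E[α(G)] ≥ 2029/14 ≈ 144.928571.


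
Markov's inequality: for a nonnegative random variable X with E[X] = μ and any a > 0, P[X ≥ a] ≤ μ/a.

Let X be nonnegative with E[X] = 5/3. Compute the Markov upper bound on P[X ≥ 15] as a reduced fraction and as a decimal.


μ = E[X] = 5/3, a = 15.
Markov: P[X ≥ 15] ≤ μ/a = (5/3)/15 = 1/9.
Numerically: ≈ 0.111.
(Since a = 15 > μ = 1.667, the bound 1/9 is < 1 and informative.)

P[X ≥ 15] ≤ 1/9 ≈ 0.111.


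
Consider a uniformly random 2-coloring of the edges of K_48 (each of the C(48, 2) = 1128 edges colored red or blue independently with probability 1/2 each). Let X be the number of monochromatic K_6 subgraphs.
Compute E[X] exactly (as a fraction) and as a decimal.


Let X = Σ_S X_S over the C(48, 6) = 12271512 subsets S of size 6, where X_S = 1 if the K_6 on S is monochromatic.
For a fixed S, the K_6 on S has C(6, 2) = 15 edges. P[all 15 edges red] = (1/2)^15, and likewise for blue, so P[monochromatic] = 2·(1/2)^15 = 2^{1 − 15} = 1/16384.
By linearity: E[X] = C(48, 6) · 2^{1 − 15} = 12271512 · 1/16384 = 1533939/2048.
Numerically: E[X] ≈ 748.9937.

E[X] = C(48,6)·2^(1−C(6,2)) = 1533939/2048 ≈ 748.9937.


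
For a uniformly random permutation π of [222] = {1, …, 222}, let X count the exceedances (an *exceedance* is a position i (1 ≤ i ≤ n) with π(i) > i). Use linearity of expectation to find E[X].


Write X = Σ_{i=1}^{222} X_i, where X_i = 1_{π(i) > i}.
For each fixed i, π(i) is uniform over {1, …, 222} (marginal of a uniform permutation), so P[π(i) > i] = (n − i)/n. Summing: Σ_{i=1}^{222} (n − i)/n = (0 + 1 + … + 221)/222 = 222(222 − 1)/(2·222) = (222 − 1)/2.
Hence E[X] = Σ_{i=1}^{222} (222 − i)/222 = 221/2 ≈ 110.5000.

E[X] = 221/2 = 110.5000.


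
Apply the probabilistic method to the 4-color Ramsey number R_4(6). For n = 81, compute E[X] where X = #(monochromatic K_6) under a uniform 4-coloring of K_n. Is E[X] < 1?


E[X] = C(81, 6) · 4^{1 − 15} = 324540216 · 4^{−14} = 324540216/268435456.
As a reduced fraction: E[X] = 40567527/33554432 ≈ 1.2090.
Is E[X] < 1? NO.
Since E[X] ≥ 1, the first-moment bound is inconclusive at n = 81; it does NOT by itself certify R_4(6) > 81.

E[X] = 40567527/33554432 ≈ 1.2090; E[X] ≥ 1; first-moment method inconclusive here.


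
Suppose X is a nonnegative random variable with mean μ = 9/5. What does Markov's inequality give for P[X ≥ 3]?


μ = E[X] = 9/5, a = 3.
Markov: P[X ≥ 3] ≤ μ/a = (9/5)/3 = 3/5.
Numerically: ≈ 0.600000.
(Since a = 3 > μ = 1.800000, the bound 3/5 is < 1 and informative.)

P[X ≥ 3] ≤ 3/5 ≈ 0.600000.


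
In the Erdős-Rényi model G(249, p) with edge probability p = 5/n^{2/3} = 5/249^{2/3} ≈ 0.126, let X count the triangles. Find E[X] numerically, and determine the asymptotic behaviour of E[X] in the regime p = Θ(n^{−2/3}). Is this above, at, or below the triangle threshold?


Number of potential triangles: C(249, 3) = 2542124.
Each occurs with probability p³ ≈ (0.126)³ ≈ 2.01610e-03.
By linearity: E[X] = C(249, 3)·p³ ≈ 2542124 · 2.01610e-03 ≈ 5125.167.
Since α = 2/3 < 1, p = c/n^{2/3} ≫ 1/n is above the triangle threshold p ~ 1/n. Asymptotically E[X] ~ (c³/6)·n^{3(1−α)} = (5³/6)·n^{1} → ∞; triangles are abundant w.h.p.

E[X] ≈ 5125.167; in regime p = Θ(1/n^{2/3}) E[X] diverges (above the triangle threshold p ~ 1/n).


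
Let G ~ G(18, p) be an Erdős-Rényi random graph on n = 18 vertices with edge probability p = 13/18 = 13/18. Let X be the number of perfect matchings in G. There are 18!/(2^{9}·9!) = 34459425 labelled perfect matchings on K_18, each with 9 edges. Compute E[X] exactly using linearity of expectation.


K_18 has 18!/(2^{9}·9!) = 34459425 labelled perfect matchings.
For each such perfect matching H, let X_H = 1 if all 9 edges of H are present in G. Then P[X_H = 1] = p^{9} = (13/18)^{9} = 10604499373/198359290368.
By linearity of expectation: E[X] = Σ_H E[X_H] = 34459425 · p^{9} = 34459425 · 10604499373/198359290368 = 4511419145758525/2448880128.
Numerically: E[X] ≈ 1.842e+06.

E[X] = 34459425 · (13/18)^{9} = 4511419145758525/2448880128 ≈ 1.842e+06.


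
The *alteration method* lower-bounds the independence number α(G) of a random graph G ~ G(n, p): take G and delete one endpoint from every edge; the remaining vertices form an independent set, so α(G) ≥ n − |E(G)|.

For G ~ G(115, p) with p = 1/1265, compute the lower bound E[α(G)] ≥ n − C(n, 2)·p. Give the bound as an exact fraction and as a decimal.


E[|E(G)|] = C(115, 2)·p = 6555 · (1/1265) = 57/11.
E[α(G)] ≥ n − E[|E(G)|] = 115 − 57/11 = 1208/11.
Numerically: ≈ 109.81818.
(This is only a lower bound; the true E[α(G)] may be larger.)

E[α(G)] ≥ 1208/11 ≈ 109.81818.


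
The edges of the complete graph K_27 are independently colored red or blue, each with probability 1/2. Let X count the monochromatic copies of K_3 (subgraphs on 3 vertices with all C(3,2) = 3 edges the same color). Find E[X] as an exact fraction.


Let X = Σ_S X_S over the C(27, 3) = 2925 subsets S of size 3, where X_S = 1 if the K_3 on S is monochromatic.
For a fixed S, the K_3 on S has C(3, 2) = 3 edges. P[all 3 edges red] = (1/2)^3, and likewise for blue, so P[monochromatic] = 2·(1/2)^3 = 2^{1 − 3} = 1/4.
By linearity of expectation: E[X] = C(27, 3) · 2^{1 − 3} = 2925 · 1/4 = 2925/4.
Numerically: E[X] ≈ 731.250000.

E[X] = C(27,3)·2^(1−C(3,2)) = 2925/4 ≈ 731.250000.


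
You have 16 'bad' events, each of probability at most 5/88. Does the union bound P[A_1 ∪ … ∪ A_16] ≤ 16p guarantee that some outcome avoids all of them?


Union bound: P[∪_{i=1}^{16} A_i] ≤ Σ_i P[A_i] ≤ 16·p = 16·(5/88) = 10/11.
Numerically: 10/11 ≈ 0.9091.
Is 10/11 < 1? YES.
Since P[∪ A_i] ≤ 10/11 < 1, the complement has P[∩ A_i^c] ≥ 1 − 10/11 = 1/11 > 0, so some outcome avoids every A_i.

16·p = 10/11 ≈ 0.9091; existence CERTIFIED by the union bound.


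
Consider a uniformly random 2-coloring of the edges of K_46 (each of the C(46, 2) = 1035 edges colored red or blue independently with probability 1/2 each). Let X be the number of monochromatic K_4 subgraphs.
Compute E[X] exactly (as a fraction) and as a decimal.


Let X = Σ_S X_S over the C(46, 4) = 163185 subsets S of size 4, where X_S = 1 if the K_4 on S is monochromatic.
For a fixed S, the K_4 on S has C(4, 2) = 6 edges. P[all 6 edges red] = (1/2)^6, and likewise for blue, so P[monochromatic] = 2·(1/2)^6 = 2^{1 − 6} = 1/32.
By linearity: E[X] = C(46, 4) · 2^{1 − 6} = 163185 · 1/32 = 163185/32.
Numerically: E[X] ≈ 5099.531.

E[X] = C(46,4)·2^(1−C(4,2)) = 163185/32 ≈ 5099.531.


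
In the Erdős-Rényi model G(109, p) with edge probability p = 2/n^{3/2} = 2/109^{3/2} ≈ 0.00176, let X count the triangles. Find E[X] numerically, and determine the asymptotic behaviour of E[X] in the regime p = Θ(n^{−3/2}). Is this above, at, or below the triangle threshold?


Number of potential triangles: C(109, 3) = 209934.
Each occurs with probability p³ ≈ (0.00176)³ ≈ 5.42839e-09.
By linearity: E[X] = C(109, 3)·p³ ≈ 209934 · 5.42839e-09 ≈ 0.001.
Since α = 3/2 > 1, p = c/n^{3/2} = o(1/n) is below the triangle threshold p ~ 1/n. Asymptotically E[X] ~ (c³/6)·n^{3(1−α)} = (2³/6)·n^{-1.5} → 0, so by Markov's inequality G has no triangles w.h.p.

E[X] ≈ 0.001; in regime p = Θ(1/n^{3/2}) E[X] tends to 0 (below the triangle threshold p ~ 1/n).


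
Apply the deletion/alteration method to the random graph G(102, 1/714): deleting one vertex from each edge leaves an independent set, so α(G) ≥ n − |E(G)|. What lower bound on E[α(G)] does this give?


E[|E(G)|] = C(102, 2)·p = 5151 · (1/714) = 101/14.
E[α(G)] ≥ n − E[|E(G)|] = 102 − 101/14 = 1327/14.
Numerically: ≈ 94.78571.
(This is only a lower bound; the true E[α(G)] may be larger.)

E[α(G)] ≥ 1327/14 ≈ 94.78571.


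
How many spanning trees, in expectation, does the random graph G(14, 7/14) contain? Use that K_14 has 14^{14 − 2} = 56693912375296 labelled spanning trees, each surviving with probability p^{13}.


K_14 has 14^{14 − 2} = 56693912375296 labelled spanning trees.
For each such spanning tree H, let X_H = 1 if all 13 edges of H are present in G. Then P[X_H = 1] = p^{13} = (1/2)^{13} = 1/8192.
Summing the indicators: E[X] = Σ_H E[X_H] = 56693912375296 · p^{13} = 56693912375296 · 1/8192 = 13841287201/2.
Numerically: E[X] ≈ 6.9206e+09.

E[X] = 56693912375296 · (1/2)^{13} = 13841287201/2 ≈ 6.9206e+09.


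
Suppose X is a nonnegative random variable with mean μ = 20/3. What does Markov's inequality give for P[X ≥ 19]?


μ = E[X] = 20/3, a = 19.
Markov: P[X ≥ 19] ≤ μ/a = (20/3)/19 = 20/57.
Numerically: ≈ 0.350877.
(Since a = 19 > μ = 6.666667, the bound 20/57 is < 1 and informative.)

P[X ≥ 19] ≤ 20/57 ≈ 0.350877.


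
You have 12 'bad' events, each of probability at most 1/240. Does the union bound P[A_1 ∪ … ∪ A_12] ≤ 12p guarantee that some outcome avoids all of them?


Union bound: P[∪_{i=1}^{12} A_i] ≤ Σ_i P[A_i] ≤ 12·p = 12·(1/240) = 1/20.
Numerically: 1/20 ≈ 0.0500000.
Is 1/20 < 1? YES.
Since P[∪ A_i] ≤ 1/20 < 1, the complement has P[∩ A_i^c] ≥ 1 − 1/20 = 19/20 > 0, so some outcome avoids every A_i.

12·p = 1/20 ≈ 0.0500000; existence CERTIFIED by the union bound.


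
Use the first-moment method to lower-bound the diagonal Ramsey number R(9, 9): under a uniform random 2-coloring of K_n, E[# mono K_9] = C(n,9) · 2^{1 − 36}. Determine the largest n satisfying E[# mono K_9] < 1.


We need C(n, 9) · 2^{1 − 36} < 1, i.e. C(n, 9) < 2^{36 − 1} = 34359738368.
Check values of n near the boundary:
  n = 59: C(59, 9) = 12565671261; 12565671261 < 34359738368? YES
  n = 60: C(60, 9) = 14783142660; 14783142660 < 34359738368? YES
  n = 61: C(61, 9) = 17341763505; 17341763505 < 34359738368? YES
  n = 62: C(62, 9) = 20286591270; 20286591270 < 34359738368? YES
  n = 63: C(63, 9) = 23667689815; 23667689815 < 34359738368? YES
  n = 64: C(64, 9) = 27540584512; 27540584512 < 34359738368? YES
  n = 65: C(65, 9) = 31966749880; 31966749880 < 34359738368? YES
  n = 66: C(66, 9) = 37014131440; 37014131440 < 34359738368? NO
  n = 67: C(67, 9) = 42757703560; 42757703560 < 34359738368? NO
  n = 68: C(68, 9) = 49280065120; 49280065120 < 34359738368? NO
The largest n with C(n, 9) < 34359738368 is n = 65 (where E[X] = 3995843735/4294967296 ≈ 0.9303549). Hence R(9, 9) > 65, i.e. R(9, 9) ≥ 66.

Largest n = 65; hence R(9, 9) > 65.


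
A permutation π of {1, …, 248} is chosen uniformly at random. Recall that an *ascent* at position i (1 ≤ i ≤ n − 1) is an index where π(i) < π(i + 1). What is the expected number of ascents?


Write X = Σ X_I over i = 1, …, 247, with X_I the indicator of one ascent.
There are 247 indicators.
For each fixed i, the pair (π(i), π(i+1)) is a uniformly random ordered pair of distinct values from {1, …, 248}; by symmetry P[π(i) < π(i+1)] = 1/2.
By linearity: E[X] = 247 · (1/2) = (248 − 1) · (1/2) = 247/2 ≈ 123.50000.

E[X] = 247/2 = 123.50000.


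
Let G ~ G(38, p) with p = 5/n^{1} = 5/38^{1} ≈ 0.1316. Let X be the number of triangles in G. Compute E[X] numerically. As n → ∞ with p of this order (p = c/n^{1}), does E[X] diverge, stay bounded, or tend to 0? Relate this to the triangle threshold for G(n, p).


Number of potential triangles: C(38, 3) = 8436.
Each occurs with probability p³ ≈ (0.1316)³ ≈ 2.278029e-03.
By linearity: E[X] = C(38, 3)·p³ ≈ 8436 · 2.278029e-03 ≈ 19.2175.
Here α = 1, so p = 5/n is exactly at the triangle threshold p ~ 1/n. Asymptotically E[X] → c³/6 = 5³/6 = 125/6 ≈ 20.8333, a bounded constant. In this regime the triangle count is asymptotically Poisson(c³/6).

E[X] ≈ 19.2175; in regime p = Θ(1/n^{1}) E[X] stays bounded (at the triangle threshold p ~ 1/n).


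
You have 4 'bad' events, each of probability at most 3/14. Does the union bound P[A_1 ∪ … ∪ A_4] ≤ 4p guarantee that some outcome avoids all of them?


Union bound: P[∪_{i=1}^{4} A_i] ≤ Σ_i P[A_i] ≤ 4·p = 4·(3/14) = 6/7.
Numerically: 6/7 ≈ 0.857.
Is 6/7 < 1? YES.
Since P[∪ A_i] ≤ 6/7 < 1, the complement has P[∩ A_i^c] ≥ 1 − 6/7 = 1/7 > 0, so some outcome avoids every A_i.

4·p = 6/7 ≈ 0.857; existence CERTIFIED by the union bound.


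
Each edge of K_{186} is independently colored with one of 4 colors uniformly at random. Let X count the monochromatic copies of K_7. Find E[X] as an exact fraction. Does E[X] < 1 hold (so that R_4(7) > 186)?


E[X] = C(186, 7) · 4^{1 − 21} = 1363155866280 · 4^{−20} = 1363155866280/1099511627776.
As a reduced fraction: E[X] = 170394483285/137438953472 ≈ 1.23978.
Is E[X] < 1? NO.
Since E[X] ≥ 1, the first-moment bound is inconclusive at n = 186; it does NOT by itself certify R_4(7) > 186.

E[X] = 170394483285/137438953472 ≈ 1.23978; E[X] ≥ 1; first-moment method inconclusive here.


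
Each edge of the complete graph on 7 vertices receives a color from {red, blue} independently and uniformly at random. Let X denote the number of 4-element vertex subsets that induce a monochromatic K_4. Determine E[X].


Let X = Σ_S X_S over the C(7, 4) = 35 subsets S of size 4, where X_S = 1 if the K_4 on S is monochromatic.
For a fixed S, the K_4 on S has C(4, 2) = 6 edges. P[all 6 edges red] = (1/2)^6, and likewise for blue, so P[monochromatic] = 2·(1/2)^6 = 2^{1 − 6} = 1/32.
Summing: E[X] = C(7, 4) · 2^{1 − 6} = 35 · 1/32 = 35/32.
Numerically: E[X] ≈ 1.0938.

E[X] = C(7,4)·2^(1−C(4,2)) = 35/32 ≈ 1.0938.


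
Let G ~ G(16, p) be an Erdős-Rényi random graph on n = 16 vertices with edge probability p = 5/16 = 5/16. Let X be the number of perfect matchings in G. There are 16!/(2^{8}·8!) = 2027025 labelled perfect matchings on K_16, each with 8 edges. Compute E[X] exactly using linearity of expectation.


K_16 has 16!/(2^{8}·8!) = 2027025 labelled perfect matchings.
For each such perfect matching H, let X_H = 1 if all 8 edges of H are present in G. Then P[X_H = 1] = p^{8} = (5/16)^{8} = 390625/4294967296.
By linearity of expectation: E[X] = Σ_H E[X_H] = 2027025 · p^{8} = 2027025 · 390625/4294967296 = 791806640625/4294967296.
Numerically: E[X] ≈ 184.4.

E[X] = 2027025 · (5/16)^{8} = 791806640625/4294967296 ≈ 184.4.


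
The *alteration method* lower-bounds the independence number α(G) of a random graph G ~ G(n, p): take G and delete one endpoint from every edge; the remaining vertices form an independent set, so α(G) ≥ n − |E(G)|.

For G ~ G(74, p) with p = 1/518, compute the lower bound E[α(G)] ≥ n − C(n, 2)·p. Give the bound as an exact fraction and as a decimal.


E[|E(G)|] = C(74, 2)·p = 2701 · (1/518) = 73/14.
E[α(G)] ≥ n − E[|E(G)|] = 74 − 73/14 = 963/14.
Numerically: ≈ 68.7857.
(This is only a lower bound; the true E[α(G)] may be larger.)

E[α(G)] ≥ 963/14 ≈ 68.7857.


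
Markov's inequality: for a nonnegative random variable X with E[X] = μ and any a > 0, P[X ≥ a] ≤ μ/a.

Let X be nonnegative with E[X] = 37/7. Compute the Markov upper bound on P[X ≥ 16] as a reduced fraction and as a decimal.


μ = E[X] = 37/7, a = 16.
Markov: P[X ≥ 16] ≤ μ/a = (37/7)/16 = 37/112.
Numerically: ≈ 0.330357.
(Since a = 16 > μ = 5.285714, the bound 37/112 is < 1 and informative.)

P[X ≥ 16] ≤ 37/112 ≈ 0.330357.


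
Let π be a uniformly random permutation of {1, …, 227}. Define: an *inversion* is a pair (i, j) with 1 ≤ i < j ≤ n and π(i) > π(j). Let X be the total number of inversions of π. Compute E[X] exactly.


Write X = Σ X_I over the C(227, 2) = 25651 pairs i < j, with X_I the indicator of one inversion.
There are 25651 indicators.
For each fixed pair i < j, the values π(i) and π(j) are two distinct elements of {1, …, 227} in uniformly random order; by symmetry P[π(i) > π(j)] = 1/2.
By linearity: E[X] = 25651 · (1/2) = C(227, 2) · (1/2) = 25651/2 = 25651/2 ≈ 12825.500000.

E[X] = 25651/2 = 12825.500000.


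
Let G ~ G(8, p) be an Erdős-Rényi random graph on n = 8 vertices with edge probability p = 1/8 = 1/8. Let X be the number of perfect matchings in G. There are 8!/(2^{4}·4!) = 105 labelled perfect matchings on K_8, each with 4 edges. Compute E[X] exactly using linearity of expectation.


K_8 has 8!/(2^{4}·4!) = 105 labelled perfect matchings.
For each such perfect matching H, let X_H = 1 if all 4 edges of H are present in G. Then P[X_H = 1] = p^{4} = (1/8)^{4} = 1/4096.
Summing the indicators: E[X] = Σ_H E[X_H] = 105 · p^{4} = 105 · 1/4096 = 105/4096.
Numerically: E[X] ≈ 0.0256348.

E[X] = 105 · (1/8)^{4} = 105/4096 ≈ 0.0256348.


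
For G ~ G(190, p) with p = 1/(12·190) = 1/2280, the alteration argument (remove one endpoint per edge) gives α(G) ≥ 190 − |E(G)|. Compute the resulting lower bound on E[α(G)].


E[|E(G)|] = C(190, 2)·p = 17955 · (1/2280) = 63/8.
E[α(G)] ≥ n − E[|E(G)|] = 190 − 63/8 = 1457/8.
Numerically: ≈ 182.125.
(This is only a lower bound; the true E[α(G)] may be larger.)

E[α(G)] ≥ 1457/8 ≈ 182.125.


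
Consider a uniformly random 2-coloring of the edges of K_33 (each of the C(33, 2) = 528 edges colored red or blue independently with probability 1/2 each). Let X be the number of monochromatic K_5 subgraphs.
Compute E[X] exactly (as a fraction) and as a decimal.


Let X = Σ_S X_S over the C(33, 5) = 237336 subsets S of size 5, where X_S = 1 if the K_5 on S is monochromatic.
For a fixed S, the K_5 on S has C(5, 2) = 10 edges. P[all 10 edges red] = (1/2)^10, and likewise for blue, so P[monochromatic] = 2·(1/2)^10 = 2^{1 − 10} = 1/512.
By linearity: E[X] = C(33, 5) · 2^{1 − 10} = 237336 · 1/512 = 29667/64.
Numerically: E[X] ≈ 463.547.

E[X] = C(33,5)·2^(1−C(5,2)) = 29667/64 ≈ 463.547.


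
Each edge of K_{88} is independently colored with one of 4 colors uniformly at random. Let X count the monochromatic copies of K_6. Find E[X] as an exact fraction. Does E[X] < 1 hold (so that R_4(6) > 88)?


E[X] = C(88, 6) · 4^{1 − 15} = 541931236 · 4^{−14} = 541931236/268435456.
As a reduced fraction: E[X] = 135482809/67108864 ≈ 2.0189.
Is E[X] < 1? NO.
Since E[X] ≥ 1, the first-moment bound is inconclusive at n = 88; it does NOT by itself certify R_4(6) > 88.

E[X] = 135482809/67108864 ≈ 2.0189; E[X] ≥ 1; first-moment method inconclusive here.


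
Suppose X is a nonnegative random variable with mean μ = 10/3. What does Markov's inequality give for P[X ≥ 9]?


μ = E[X] = 10/3, a = 9.
Markov: P[X ≥ 9] ≤ μ/a = (10/3)/9 = 10/27.
Numerically: ≈ 0.370370.
(Since a = 9 > μ = 3.333333, the bound 10/27 is < 1 and informative.)

P[X ≥ 9] ≤ 10/27 ≈ 0.370370.


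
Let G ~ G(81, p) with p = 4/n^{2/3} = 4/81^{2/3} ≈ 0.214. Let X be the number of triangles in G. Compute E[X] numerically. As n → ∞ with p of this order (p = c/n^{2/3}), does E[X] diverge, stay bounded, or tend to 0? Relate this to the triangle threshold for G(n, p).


Number of potential triangles: C(81, 3) = 85320.
Each occurs with probability p³ ≈ (0.214)³ ≈ 9.75461e-03.
By linearity: E[X] = C(81, 3)·p³ ≈ 85320 · 9.75461e-03 ≈ 832.263.
Since α = 2/3 < 1, p = c/n^{2/3} ≫ 1/n is above the triangle threshold p ~ 1/n. Asymptotically E[X] ~ (c³/6)·n^{3(1−α)} = (4³/6)·n^{1} → ∞; triangles are abundant w.h.p.

E[X] ≈ 832.263; in regime p = Θ(1/n^{2/3}) E[X] diverges (above the triangle threshold p ~ 1/n).


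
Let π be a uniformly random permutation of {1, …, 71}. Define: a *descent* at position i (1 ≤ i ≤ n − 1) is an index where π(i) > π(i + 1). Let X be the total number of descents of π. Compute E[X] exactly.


Write X = Σ X_I over i = 1, …, 70, with X_I the indicator of one descent.
There are 70 indicators.
For each fixed i, the pair (π(i), π(i+1)) is a uniformly random ordered pair of distinct values from {1, …, 71}; by symmetry P[π(i) > π(i+1)] = 1/2.
By linearity: E[X] = 70 · (1/2) = (71 − 1) · (1/2) = 35 ≈ 35.00000.

E[X] = 35 = 35.00000.


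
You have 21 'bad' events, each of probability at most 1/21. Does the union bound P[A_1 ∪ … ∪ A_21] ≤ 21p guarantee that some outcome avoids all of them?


Union bound: P[∪_{i=1}^{21} A_i] ≤ Σ_i P[A_i] ≤ 21·p = 21·(1/21) = 1.
Numerically: 1 ≈ 1.0000000.
Is 1 < 1? NO.
Since the bound 1 is ≥ 1, the union bound is uninformative here; it does NOT by itself certify existence.

21·p = 1 ≈ 1.0000000; existence NOT certified by the union bound.


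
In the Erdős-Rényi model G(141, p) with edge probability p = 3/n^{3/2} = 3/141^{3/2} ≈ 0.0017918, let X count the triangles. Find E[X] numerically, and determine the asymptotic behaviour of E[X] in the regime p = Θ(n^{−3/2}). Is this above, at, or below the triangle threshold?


Number of potential triangles: C(141, 3) = 457310.
Each occurs with probability p³ ≈ (0.0017918)³ ≈ 5.7527799e-09.
By linearity: E[X] = C(141, 3)·p³ ≈ 457310 · 5.7527799e-09 ≈ 0.00263.
Since α = 3/2 > 1, p = c/n^{3/2} = o(1/n) is below the triangle threshold p ~ 1/n. Asymptotically E[X] ~ (c³/6)·n^{3(1−α)} = (3³/6)·n^{-1.5} → 0, so by Markov's inequality G has no triangles w.h.p.

E[X] ≈ 0.00263; in regime p = Θ(1/n^{3/2}) E[X] tends to 0 (below the triangle threshold p ~ 1/n).


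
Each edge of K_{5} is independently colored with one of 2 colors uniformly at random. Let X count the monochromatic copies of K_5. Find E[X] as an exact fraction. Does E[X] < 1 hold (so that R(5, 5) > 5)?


E[X] = C(5, 5) · 2^{1 − 10} = 1 · 2^{−9} = 1/512.
As a reduced fraction: E[X] = 1/512 ≈ 0.002.
Is E[X] < 1? YES.
Since E[X] < 1, there exists a 2-coloring of K_{5} with no monochromatic K_5; hence R(5, 5) > 5.

E[X] = 1/512 ≈ 0.002; E[X] < 1, so R(5, 5) > 5.


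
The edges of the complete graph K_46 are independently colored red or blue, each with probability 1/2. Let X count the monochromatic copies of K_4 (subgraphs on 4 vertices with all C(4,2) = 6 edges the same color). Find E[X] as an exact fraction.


Let X = Σ_S X_S over the C(46, 4) = 163185 subsets S of size 4, where X_S = 1 if the K_4 on S is monochromatic.
For a fixed S, the K_4 on S has C(4, 2) = 6 edges. P[all 6 edges red] = (1/2)^6, and likewise for blue, so P[monochromatic] = 2·(1/2)^6 = 2^{1 − 6} = 1/32.
By linearity: E[X] = C(46, 4) · 2^{1 − 6} = 163185 · 1/32 = 163185/32.
Numerically: E[X] ≈ 5099.531.

E[X] = C(46,4)·2^(1−C(4,2)) = 163185/32 ≈ 5099.531.


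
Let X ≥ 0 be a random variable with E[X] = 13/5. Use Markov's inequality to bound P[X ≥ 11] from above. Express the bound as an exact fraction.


μ = E[X] = 13/5, a = 11.
Markov: P[X ≥ 11] ≤ μ/a = (13/5)/11 = 13/55.
Numerically: ≈ 0.236.
(Since a = 11 > μ = 2.600, the bound 13/55 is < 1 and informative.)

P[X ≥ 11] ≤ 13/55 ≈ 0.236.


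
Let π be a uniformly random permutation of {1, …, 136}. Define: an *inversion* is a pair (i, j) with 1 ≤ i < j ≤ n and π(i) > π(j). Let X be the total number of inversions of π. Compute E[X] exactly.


Write X = Σ X_I over the C(136, 2) = 9180 pairs i < j, with X_I the indicator of one inversion.
There are 9180 indicators.
For each fixed pair i < j, the values π(i) and π(j) are two distinct elements of {1, …, 136} in uniformly random order; by symmetry P[π(i) > π(j)] = 1/2.
By linearity: E[X] = 9180 · (1/2) = C(136, 2) · (1/2) = 9180/2 = 4590 ≈ 4590.00000.

E[X] = 4590 = 4590.00000.


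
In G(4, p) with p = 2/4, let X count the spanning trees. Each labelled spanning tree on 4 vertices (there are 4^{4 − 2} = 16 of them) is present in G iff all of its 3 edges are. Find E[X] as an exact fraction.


K_4 has 4^{4 − 2} = 16 labelled spanning trees.
For each such spanning tree H, let X_H = 1 if all 3 edges of H are present in G. Then P[X_H = 1] = p^{3} = (1/2)^{3} = 1/8.
By linearity: E[X] = Σ_H E[X_H] = 16 · p^{3} = 16 · 1/8 = 2.
Numerically: E[X] ≈ 2.

E[X] = 16 · (1/2)^{3} = 2 ≈ 2.


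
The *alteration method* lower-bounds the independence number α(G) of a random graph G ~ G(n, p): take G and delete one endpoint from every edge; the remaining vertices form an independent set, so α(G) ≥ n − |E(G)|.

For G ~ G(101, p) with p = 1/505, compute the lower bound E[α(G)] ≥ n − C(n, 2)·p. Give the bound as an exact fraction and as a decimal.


E[|E(G)|] = C(101, 2)·p = 5050 · (1/505) = 10.
E[α(G)] ≥ n − E[|E(G)|] = 101 − 10 = 91.
Numerically: ≈ 91.0000.
(This is only a lower bound; the true E[α(G)] may be larger.)

E[α(G)] ≥ 91 ≈ 91.0000.


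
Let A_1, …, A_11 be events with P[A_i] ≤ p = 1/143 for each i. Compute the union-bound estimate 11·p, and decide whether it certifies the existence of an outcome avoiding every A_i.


Union bound: P[∪_{i=1}^{11} A_i] ≤ Σ_i P[A_i] ≤ 11·p = 11·(1/143) = 1/13.
Numerically: 1/13 ≈ 0.07692.
Is 1/13 < 1? YES.
Since P[∪ A_i] ≤ 1/13 < 1, the complement has P[∩ A_i^c] ≥ 1 − 1/13 = 12/13 > 0, so some outcome avoids every A_i.

11·p = 1/13 ≈ 0.07692; existence CERTIFIED by the union bound.


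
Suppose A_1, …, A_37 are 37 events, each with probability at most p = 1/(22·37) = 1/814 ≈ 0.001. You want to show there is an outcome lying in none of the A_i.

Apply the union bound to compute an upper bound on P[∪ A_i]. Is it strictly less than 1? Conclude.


Union bound: P[∪_{i=1}^{37} A_i] ≤ Σ_i P[A_i] ≤ 37·p = 37·(1/814) = 1/22.
Numerically: 1/22 ≈ 0.045.
Is 1/22 < 1? YES.
Since P[∪ A_i] ≤ 1/22 < 1, the complement has P[∩ A_i^c] ≥ 1 − 1/22 = 21/22 > 0, so some outcome avoids every A_i.

37·p = 1/22 ≈ 0.045; existence CERTIFIED by the union bound.


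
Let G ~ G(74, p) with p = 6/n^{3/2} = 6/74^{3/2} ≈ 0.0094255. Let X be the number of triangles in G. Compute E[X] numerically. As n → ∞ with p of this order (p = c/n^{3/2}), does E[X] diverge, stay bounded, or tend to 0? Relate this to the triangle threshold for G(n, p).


Number of potential triangles: C(74, 3) = 64824.
Each occurs with probability p³ ≈ (0.0094255)³ ≈ 8.3735769e-07.
By linearity: E[X] = C(74, 3)·p³ ≈ 64824 · 8.3735769e-07 ≈ 0.05428.
Since α = 3/2 > 1, p = c/n^{3/2} = o(1/n) is below the triangle threshold p ~ 1/n. Asymptotically E[X] ~ (c³/6)·n^{3(1−α)} = (6³/6)·n^{-1.5} → 0, so by Markov's inequality G has no triangles w.h.p.

E[X] ≈ 0.05428; in regime p = Θ(1/n^{3/2}) E[X] tends to 0 (below the triangle threshold p ~ 1/n).


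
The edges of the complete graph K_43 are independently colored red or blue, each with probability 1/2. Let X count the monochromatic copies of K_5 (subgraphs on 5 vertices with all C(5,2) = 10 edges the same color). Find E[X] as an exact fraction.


Let X = Σ_S X_S over the C(43, 5) = 962598 subsets S of size 5, where X_S = 1 if the K_5 on S is monochromatic.
For a fixed S, the K_5 on S has C(5, 2) = 10 edges. P[all 10 edges red] = (1/2)^10, and likewise for blue, so P[monochromatic] = 2·(1/2)^10 = 2^{1 − 10} = 1/512.
By linearity of expectation: E[X] = C(43, 5) · 2^{1 − 10} = 962598 · 1/512 = 481299/256.
Numerically: E[X] ≈ 1880.074219.

E[X] = C(43,5)·2^(1−C(5,2)) = 481299/256 ≈ 1880.074219.


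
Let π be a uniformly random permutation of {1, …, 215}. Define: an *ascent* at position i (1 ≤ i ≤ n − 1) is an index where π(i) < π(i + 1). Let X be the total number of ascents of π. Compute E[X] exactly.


Write X = Σ X_I over i = 1, …, 214, with X_I the indicator of one ascent.
There are 214 indicators.
For each fixed i, the pair (π(i), π(i+1)) is a uniformly random ordered pair of distinct values from {1, …, 215}; by symmetry P[π(i) < π(i+1)] = 1/2.
By linearity: E[X] = 214 · (1/2) = (215 − 1) · (1/2) = 107 ≈ 107.0000.

E[X] = 107 = 107.0000.


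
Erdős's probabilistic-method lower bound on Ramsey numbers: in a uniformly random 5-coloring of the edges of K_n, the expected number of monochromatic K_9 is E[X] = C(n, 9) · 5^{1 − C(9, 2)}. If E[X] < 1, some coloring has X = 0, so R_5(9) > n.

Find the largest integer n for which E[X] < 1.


We need C(n, 9) · 5^{1 − 36} < 1, i.e. C(n, 9) < 5^{36 − 1} = 2910383045673370361328125.
Check values of n near the boundary:
  n = 2167: C(2167, 9) = 2855899084841489792706810; 2855899084841489792706810 < 2910383045673370361328125? YES
  n = 2168: C(2168, 9) = 2867804175977929537095120; 2867804175977929537095120 < 2910383045673370361328125? YES
  n = 2169: C(2169, 9) = 2879753360044504243499683; 2879753360044504243499683 < 2910383045673370361328125? YES
  n = 2170: C(2170, 9) = 2891746779868845075610510; 2891746779868845075610510 < 2910383045673370361328125? YES
  n = 2171: C(2171, 9) = 2903784578674959601827205; 2903784578674959601827205 < 2910383045673370361328125? YES
  n = 2172: C(2172, 9) = 2915866900084148060642020; 2915866900084148060642020 < 2910383045673370361328125? NO
The largest n with C(n, 9) < 2910383045673370361328125 is n = 2171 (where E[X] = 580756915734991920365441/582076609134674072265625 ≈ 0.9977). Hence R_5(9) > 2171, i.e. R_5(9) ≥ 2172.

Largest n = 2171; hence R_5(9) > 2171.


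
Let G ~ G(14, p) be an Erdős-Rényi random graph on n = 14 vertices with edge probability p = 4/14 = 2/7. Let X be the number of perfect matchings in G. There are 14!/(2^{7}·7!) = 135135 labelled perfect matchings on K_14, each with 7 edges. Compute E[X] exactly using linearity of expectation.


K_14 has 14!/(2^{7}·7!) = 135135 labelled perfect matchings.
For each such perfect matching H, let X_H = 1 if all 7 edges of H are present in G. Then P[X_H = 1] = p^{7} = (2/7)^{7} = 128/823543.
By linearity: E[X] = Σ_H E[X_H] = 135135 · p^{7} = 135135 · 128/823543 = 2471040/117649.
Numerically: E[X] ≈ 21.0035.

E[X] = 135135 · (2/7)^{7} = 2471040/117649 ≈ 21.0035.


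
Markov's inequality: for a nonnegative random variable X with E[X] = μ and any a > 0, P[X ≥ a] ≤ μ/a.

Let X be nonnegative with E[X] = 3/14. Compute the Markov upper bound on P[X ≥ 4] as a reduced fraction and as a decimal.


μ = E[X] = 3/14, a = 4.
Markov: P[X ≥ 4] ≤ μ/a = (3/14)/4 = 3/56.
Numerically: ≈ 0.054.
(Since a = 4 > μ = 0.214, the bound 3/56 is < 1 and informative.)

P[X ≥ 4] ≤ 3/56 ≈ 0.054.


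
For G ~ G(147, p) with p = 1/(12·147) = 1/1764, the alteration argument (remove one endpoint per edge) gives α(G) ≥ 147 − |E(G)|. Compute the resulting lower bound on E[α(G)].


E[|E(G)|] = C(147, 2)·p = 10731 · (1/1764) = 73/12.
E[α(G)] ≥ n − E[|E(G)|] = 147 − 73/12 = 1691/12.
Numerically: ≈ 140.917.
(This is only a lower bound; the true E[α(G)] may be larger.)

E[α(G)] ≥ 1691/12 ≈ 140.917.


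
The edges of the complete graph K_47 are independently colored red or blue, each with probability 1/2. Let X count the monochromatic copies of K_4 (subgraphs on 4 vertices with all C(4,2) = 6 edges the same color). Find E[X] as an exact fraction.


Let X = Σ_S X_S over the C(47, 4) = 178365 subsets S of size 4, where X_S = 1 if the K_4 on S is monochromatic.
For a fixed S, the K_4 on S has C(4, 2) = 6 edges. P[all 6 edges red] = (1/2)^6, and likewise for blue, so P[monochromatic] = 2·(1/2)^6 = 2^{1 − 6} = 1/32.
By linearity: E[X] = C(47, 4) · 2^{1 − 6} = 178365 · 1/32 = 178365/32.
Numerically: E[X] ≈ 5573.90625.

E[X] = C(47,4)·2^(1−C(4,2)) = 178365/32 ≈ 5573.90625.


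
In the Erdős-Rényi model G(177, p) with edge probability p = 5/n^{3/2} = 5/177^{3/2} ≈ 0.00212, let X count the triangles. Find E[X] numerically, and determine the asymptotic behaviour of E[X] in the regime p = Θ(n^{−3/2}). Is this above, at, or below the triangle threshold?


Number of potential triangles: C(177, 3) = 908600.
Each occurs with probability p³ ≈ (0.00212)³ ≈ 9.57261e-09.
By linearity: E[X] = C(177, 3)·p³ ≈ 908600 · 9.57261e-09 ≈ 0.009.
Since α = 3/2 > 1, p = c/n^{3/2} = o(1/n) is below the triangle threshold p ~ 1/n. Asymptotically E[X] ~ (c³/6)·n^{3(1−α)} = (5³/6)·n^{-1.5} → 0, so by Markov's inequality G has no triangles w.h.p.

E[X] ≈ 0.009; in regime p = Θ(1/n^{3/2}) E[X] tends to 0 (below the triangle threshold p ~ 1/n).
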